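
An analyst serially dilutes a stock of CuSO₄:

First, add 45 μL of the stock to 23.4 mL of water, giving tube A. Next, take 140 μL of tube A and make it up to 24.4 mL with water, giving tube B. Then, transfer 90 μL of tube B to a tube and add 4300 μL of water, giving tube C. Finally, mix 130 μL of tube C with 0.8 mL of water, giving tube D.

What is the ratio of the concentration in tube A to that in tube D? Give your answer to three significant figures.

Step 1: 45 μL + 23.4 mL = 23445 μL total → factor 23445/45 = 521
Step 2: 140 μL brought to 24.4 mL → factor 24400/140 = 174.29
Step 3: 90 μL + 4300 μL = 4390 μL total → factor 4390/90 = 48.778
Step 4: 130 μL + 0.8 mL = 930 μL total → factor 930/130 = 7.1538
Dilution factor to tube A = 521; to tube D = 3.1686 × 10^7
[tube A]/[tube D] = (factor to tube D)/(factor to tube A) = 3.1686 × 10^7/521 = 6.08 × 10^4

6.08 × 10^4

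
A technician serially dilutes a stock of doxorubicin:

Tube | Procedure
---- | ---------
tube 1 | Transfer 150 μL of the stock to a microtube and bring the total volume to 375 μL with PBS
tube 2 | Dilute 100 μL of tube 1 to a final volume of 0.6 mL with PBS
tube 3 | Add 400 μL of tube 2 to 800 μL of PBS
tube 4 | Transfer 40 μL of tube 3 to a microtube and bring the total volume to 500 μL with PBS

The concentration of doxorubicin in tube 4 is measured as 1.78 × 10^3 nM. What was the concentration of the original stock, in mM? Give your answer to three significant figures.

Step 1: 150 μL brought to 375 μL → factor 375/150 = 2.5
Step 2: 100 μL brought to 0.6 mL → factor 600/100 = 6
Step 3: 400 μL + 800 μL = 1200 μL total → factor 1200/400 = 3
Step 4: 40 μL brought to 500 μL → factor 500/40 = 12.5
Overall dilution factor = 2.5 × 6 × 3 × 12.5 = 562.5
Stock = 1.78 × 10^3 nM × 562.5 = 1.001 × 10^6 nM = 1.00 mM

1.00 mM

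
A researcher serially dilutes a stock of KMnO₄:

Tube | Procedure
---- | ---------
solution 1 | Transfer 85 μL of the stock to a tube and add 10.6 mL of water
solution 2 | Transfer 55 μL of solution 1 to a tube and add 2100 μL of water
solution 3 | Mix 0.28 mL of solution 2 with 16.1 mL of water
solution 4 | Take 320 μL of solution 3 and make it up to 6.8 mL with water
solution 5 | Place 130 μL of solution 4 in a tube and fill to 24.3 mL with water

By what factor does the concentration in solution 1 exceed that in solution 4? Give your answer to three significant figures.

Step 1: 85 μL + 10.6 mL = 10685 μL total → factor 10685/85 = 125.71
Step 2: 55 μL + 2100 μL = 2155 μL total → factor 2155/55 = 39.182
Step 3: 0.28 mL + 16.1 mL = 16.38 mL total → factor 16.38/0.28 = 58.5
Step 4: 320 μL brought to 6.8 mL → factor 6800/320 = 21.25
Dilution factor to solution 1 = 125.71; to solution 4 = 6.1229 × 10^6
[solution 1]/[solution 4] = (factor to solution 4)/(factor to solution 1) = 6.1229 × 10^6/125.71 = 4.87 × 10^4

4.87 × 10^4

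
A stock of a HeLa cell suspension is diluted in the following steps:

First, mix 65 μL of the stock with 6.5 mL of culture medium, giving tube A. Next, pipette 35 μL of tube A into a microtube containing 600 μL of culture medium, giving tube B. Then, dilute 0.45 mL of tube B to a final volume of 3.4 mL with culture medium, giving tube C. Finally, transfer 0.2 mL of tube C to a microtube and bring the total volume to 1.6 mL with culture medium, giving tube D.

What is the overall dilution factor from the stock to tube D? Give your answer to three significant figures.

1.11 × 10^5

Step 1: 65 μL + 6.5 mL = 6565 μL total → factor 6565/65 = 101
Step 2: 35 μL + 600 μL = 635 μL total → factor 635/35 = 18.143
Step 3: 0.45 mL brought to 3.4 mL → factor 3.4/0.45 = 7.5556
Step 4: 0.2 mL brought to 1.6 mL → factor 1.6/0.2 = 8
Overall dilution factor = 101 × 18.143 × 7.5556 × 8 = 1.1076 × 10^5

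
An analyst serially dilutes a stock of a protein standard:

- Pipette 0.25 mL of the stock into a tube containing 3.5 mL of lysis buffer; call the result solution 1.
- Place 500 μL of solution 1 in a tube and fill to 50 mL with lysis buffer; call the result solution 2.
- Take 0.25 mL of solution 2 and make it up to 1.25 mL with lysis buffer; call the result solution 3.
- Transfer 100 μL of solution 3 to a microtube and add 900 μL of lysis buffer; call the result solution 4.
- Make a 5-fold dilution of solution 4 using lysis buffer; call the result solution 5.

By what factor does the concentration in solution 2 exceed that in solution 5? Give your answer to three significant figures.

250

Step 1: 0.25 mL + 3.5 mL = 3.75 mL total → factor 3.75/0.25 = 15
Step 2: 500 μL brought to 50 mL → factor 50000/500 = 100
Step 3: 0.25 mL brought to 1.25 mL → factor 1.25/0.25 = 5
Step 4: 100 μL + 900 μL = 1000 μL total → factor 1000/100 = 10
Step 5: 5-fold → factor 5
Dilution factor to solution 2 = 1500; to solution 5 = 3.75 × 10^5
[solution 2]/[solution 5] = (factor to solution 5)/(factor to solution 2) = 3.75 × 10^5/1500 = 250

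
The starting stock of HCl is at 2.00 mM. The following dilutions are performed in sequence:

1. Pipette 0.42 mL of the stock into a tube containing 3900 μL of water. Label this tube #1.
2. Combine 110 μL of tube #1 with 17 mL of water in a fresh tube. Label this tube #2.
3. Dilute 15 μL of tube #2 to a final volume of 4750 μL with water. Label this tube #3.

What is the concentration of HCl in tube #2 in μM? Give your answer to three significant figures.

Step 1: 0.42 mL + 3900 μL = 4.32 mL total → factor 4.32/0.42 = 10.286
Step 2: 110 μL + 17 mL = 17110 μL total → factor 17110/110 = 155.55
Dilution factor through tube #2 = 10.286 × 155.55 = 1599.9
[tube #2] = 2.00 mM / 1599.9 = 0.001250 mM = 1.25 μM

1.25 μM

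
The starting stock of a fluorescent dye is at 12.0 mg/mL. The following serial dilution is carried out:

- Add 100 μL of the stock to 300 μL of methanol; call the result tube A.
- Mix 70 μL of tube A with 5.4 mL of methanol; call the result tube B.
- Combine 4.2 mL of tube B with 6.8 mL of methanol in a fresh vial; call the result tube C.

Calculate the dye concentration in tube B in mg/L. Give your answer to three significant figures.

Step 1: 100 μL + 300 μL = 400 μL total → factor 400/100 = 4
Step 2: 70 μL + 5.4 mL = 5470 μL total → factor 5470/70 = 78.143
Dilution factor through tube B = 4 × 78.143 = 312.57
[tube B] = 12.0 mg/mL / 312.57 = 0.03839 mg/mL = 38.4 mg/L

38.4 mg/L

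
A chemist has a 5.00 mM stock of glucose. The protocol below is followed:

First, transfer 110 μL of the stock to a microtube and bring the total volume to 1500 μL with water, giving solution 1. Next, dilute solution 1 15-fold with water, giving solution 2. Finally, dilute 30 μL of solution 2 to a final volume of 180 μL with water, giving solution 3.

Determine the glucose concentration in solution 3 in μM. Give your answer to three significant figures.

4.07 μM

Step 1: 110 μL brought to 1500 μL → factor 1500/110 = 13.636
Step 2: 15-fold → factor 15
Step 3: 30 μL brought to 180 μL → factor 180/30 = 6
Overall dilution factor = 13.636 × 15 × 6 = 1227.3
Final = 5.00 mM / 1227.3 = 0.004074 mM = 4.07 μM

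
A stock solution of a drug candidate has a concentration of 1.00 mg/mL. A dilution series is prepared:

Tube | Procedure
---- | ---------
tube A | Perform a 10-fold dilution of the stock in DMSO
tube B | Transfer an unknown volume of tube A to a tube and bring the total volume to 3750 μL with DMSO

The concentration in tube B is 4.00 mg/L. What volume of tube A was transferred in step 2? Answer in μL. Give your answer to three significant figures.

Step 1: 10-fold → factor 10
Step 2: v brought to 3750 μL → factor = 3750 μL/v
Product of known-step factors = 10
Overall factor = 1.00 mg/mL / (4.00 mg/L) = 250
Step-2 factor = 250 / 10 = 25
v = 3750 μL / 25 = 150 μL

150 μL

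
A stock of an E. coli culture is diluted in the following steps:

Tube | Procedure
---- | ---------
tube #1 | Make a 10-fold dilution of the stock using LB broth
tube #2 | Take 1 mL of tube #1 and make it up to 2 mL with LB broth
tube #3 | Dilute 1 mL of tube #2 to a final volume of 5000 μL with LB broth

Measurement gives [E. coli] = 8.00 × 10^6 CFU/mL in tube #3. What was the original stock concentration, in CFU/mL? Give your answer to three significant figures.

Step 1: 10-fold → factor 10
Step 2: 1 mL brought to 2 mL → factor 2/1 = 2
Step 3: 1 mL brought to 5000 μL → factor 5/1 = 5
Overall dilution factor = 10 × 2 × 5 = 100
Stock = 8.00 × 10^6 CFU/mL × 100 = 8.00 × 10^8 CFU/mL

8.00 × 10^8 CFU/mL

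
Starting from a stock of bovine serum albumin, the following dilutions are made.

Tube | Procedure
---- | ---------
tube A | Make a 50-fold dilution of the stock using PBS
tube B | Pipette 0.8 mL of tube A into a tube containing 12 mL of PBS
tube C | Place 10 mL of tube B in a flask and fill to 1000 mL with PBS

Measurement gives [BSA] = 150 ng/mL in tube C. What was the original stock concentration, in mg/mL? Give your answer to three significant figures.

Step 1: 50-fold → factor 50
Step 2: 0.8 mL + 12 mL = 12.8 mL total → factor 12.8/0.8 = 16
Step 3: 10 mL brought to 1000 mL → factor 1000/10 = 100
Overall dilution factor = 50 × 16 × 100 = 80000
Stock = 150 ng/mL × 80000 = 1.200 × 10^7 ng/mL = 12.0 mg/mL

12.0 mg/mL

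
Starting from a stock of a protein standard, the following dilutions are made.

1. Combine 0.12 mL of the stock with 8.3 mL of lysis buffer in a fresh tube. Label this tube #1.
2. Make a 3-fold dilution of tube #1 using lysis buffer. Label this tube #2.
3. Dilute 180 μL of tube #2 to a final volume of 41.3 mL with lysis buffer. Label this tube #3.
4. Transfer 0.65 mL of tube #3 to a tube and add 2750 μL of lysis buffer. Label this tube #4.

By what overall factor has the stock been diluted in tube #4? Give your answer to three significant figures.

2.53 × 10^5

Step 1: 0.12 mL + 8.3 mL = 8.42 mL total → factor 8.42/0.12 = 70.167
Step 2: 3-fold → factor 3
Step 3: 180 μL brought to 41.3 mL → factor 41300/180 = 229.44
Step 4: 0.65 mL + 2750 μL = 3.4 mL total → factor 3.4/0.65 = 5.2308
Overall dilution factor = 70.167 × 3 × 229.44 × 5.2308 = 2.5264 × 10^5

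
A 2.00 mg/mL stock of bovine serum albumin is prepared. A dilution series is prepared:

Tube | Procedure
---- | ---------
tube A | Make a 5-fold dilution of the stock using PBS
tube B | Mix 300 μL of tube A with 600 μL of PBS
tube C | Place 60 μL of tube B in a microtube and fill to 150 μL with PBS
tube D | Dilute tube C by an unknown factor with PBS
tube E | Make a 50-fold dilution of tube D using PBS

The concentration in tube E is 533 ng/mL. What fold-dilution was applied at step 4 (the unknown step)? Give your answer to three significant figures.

Step 1: 5-fold → factor 5
Step 2: 300 μL + 600 μL = 900 μL total → factor 900/300 = 3
Step 3: 60 μL brought to 150 μL → factor 150/60 = 2.5
Step 4: unknown factor x
Step 5: 50-fold → factor 50
Product of known-step factors = 1875
Overall factor = 2.00 mg/mL / (533 ng/mL) = 3752.3
x = 3752.3 / 1875 = 2.00

2.00-fold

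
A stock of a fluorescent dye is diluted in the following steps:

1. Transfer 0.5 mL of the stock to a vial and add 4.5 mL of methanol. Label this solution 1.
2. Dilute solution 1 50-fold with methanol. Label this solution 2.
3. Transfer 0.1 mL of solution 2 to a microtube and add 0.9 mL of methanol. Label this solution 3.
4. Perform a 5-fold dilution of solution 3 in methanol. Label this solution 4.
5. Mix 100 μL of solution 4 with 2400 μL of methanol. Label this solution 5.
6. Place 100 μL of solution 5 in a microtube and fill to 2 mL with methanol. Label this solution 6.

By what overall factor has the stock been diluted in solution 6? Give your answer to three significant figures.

Step 1: 0.5 mL + 4.5 mL = 5 mL total → factor 5/0.5 = 10
Step 2: 50-fold → factor 50
Step 3: 0.1 mL + 0.9 mL = 1 mL total → factor 1/0.1 = 10
Step 4: 5-fold → factor 5
Step 5: 100 μL + 2400 μL = 2500 μL total → factor 2500/100 = 25
Step 6: 100 μL brought to 2 mL → factor 2000/100 = 20
Overall dilution factor = 10 × 50 × 10 × 5 × 25 × 20 = 1.25 × 10^7

1.25 × 10^7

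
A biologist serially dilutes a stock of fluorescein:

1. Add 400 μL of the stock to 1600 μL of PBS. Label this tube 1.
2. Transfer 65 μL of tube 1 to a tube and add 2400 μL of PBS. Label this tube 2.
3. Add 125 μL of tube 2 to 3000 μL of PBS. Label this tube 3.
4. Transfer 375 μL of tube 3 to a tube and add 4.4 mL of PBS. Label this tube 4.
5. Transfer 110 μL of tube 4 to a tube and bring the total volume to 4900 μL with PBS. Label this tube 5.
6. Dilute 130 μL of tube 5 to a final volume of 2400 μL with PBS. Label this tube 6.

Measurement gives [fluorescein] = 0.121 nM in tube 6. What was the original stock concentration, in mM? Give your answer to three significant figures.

Step 1: 400 μL + 1600 μL = 2000 μL total → factor 2000/400 = 5
Step 2: 65 μL + 2400 μL = 2465 μL total → factor 2465/65 = 37.923
Step 3: 125 μL + 3000 μL = 3125 μL total → factor 3125/125 = 25
Step 4: 375 μL + 4.4 mL = 4775 μL total → factor 4775/375 = 12.733
Step 5: 110 μL brought to 4900 μL → factor 4900/110 = 44.545
Step 6: 130 μL brought to 2400 μL → factor 2400/130 = 18.462
Overall dilution factor = 5 × 37.923 × 25 × 12.733 × 44.545 × 18.462 = 4.9639 × 10^7
Stock = 0.121 nM × 4.9639 × 10^7 = 6.006 × 10^6 nM = 6.01 mM

6.01 mM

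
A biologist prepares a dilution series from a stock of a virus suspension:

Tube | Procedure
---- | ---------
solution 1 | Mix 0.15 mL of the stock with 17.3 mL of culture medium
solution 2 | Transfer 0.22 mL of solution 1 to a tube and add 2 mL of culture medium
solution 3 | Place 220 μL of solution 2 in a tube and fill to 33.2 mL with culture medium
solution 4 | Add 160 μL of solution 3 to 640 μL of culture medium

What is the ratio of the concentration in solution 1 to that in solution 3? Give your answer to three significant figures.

1.52 × 10^3

Step 1: 0.15 mL + 17.3 mL = 17.45 mL total → factor 17.45/0.15 = 116.33
Step 2: 0.22 mL + 2 mL = 2.22 mL total → factor 2.22/0.22 = 10.091
Step 3: 220 μL brought to 33.2 mL → factor 33200/220 = 150.91
Dilution factor to solution 1 = 116.33; to solution 3 = 1.7715 × 10^5
[solution 1]/[solution 3] = (factor to solution 3)/(factor to solution 1) = 1.7715 × 10^5/116.33 = 1.52 × 10^3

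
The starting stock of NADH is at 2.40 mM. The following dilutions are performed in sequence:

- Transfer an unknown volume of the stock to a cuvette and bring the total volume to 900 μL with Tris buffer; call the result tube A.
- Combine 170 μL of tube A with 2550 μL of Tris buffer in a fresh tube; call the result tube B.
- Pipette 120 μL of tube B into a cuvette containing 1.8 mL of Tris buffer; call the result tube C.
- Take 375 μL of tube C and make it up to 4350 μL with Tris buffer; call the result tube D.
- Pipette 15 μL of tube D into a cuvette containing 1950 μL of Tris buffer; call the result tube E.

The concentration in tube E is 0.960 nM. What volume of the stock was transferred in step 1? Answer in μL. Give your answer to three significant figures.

Step 1: v brought to 900 μL → factor = 900 μL/v
Step 2: 170 μL + 2550 μL = 2720 μL total → factor 2720/170 = 16
Step 3: 120 μL + 1.8 mL = 1920 μL total → factor 1920/120 = 16
Step 4: 375 μL brought to 4350 μL → factor 4350/375 = 11.6
Step 5: 15 μL + 1950 μL = 1965 μL total → factor 1965/15 = 131
Product of known-step factors = 3.8902 × 10^5
Overall factor = 2.40 mM / (0.960 nM) = 2.5 × 10^6
Step-1 factor = 2.5 × 10^6 / 3.8902 × 10^5 = 6.4264
v = 900 μL / 6.4264 = 140 μL

140 μL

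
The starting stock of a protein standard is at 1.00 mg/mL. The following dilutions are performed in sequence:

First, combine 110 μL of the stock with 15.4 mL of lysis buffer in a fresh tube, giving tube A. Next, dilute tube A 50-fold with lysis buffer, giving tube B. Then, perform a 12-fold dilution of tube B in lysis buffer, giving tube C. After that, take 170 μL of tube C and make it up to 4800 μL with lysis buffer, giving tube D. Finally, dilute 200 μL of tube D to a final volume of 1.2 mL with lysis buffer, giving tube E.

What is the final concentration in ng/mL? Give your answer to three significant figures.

0.0698 ng/mL

Step 1: 110 μL + 15.4 mL = 15510 μL total → factor 15510/110 = 141
Step 2: 50-fold → factor 50
Step 3: 12-fold → factor 12
Step 4: 170 μL brought to 4800 μL → factor 4800/170 = 28.235
Step 5: 200 μL brought to 1.2 mL → factor 1200/200 = 6
Overall dilution factor = 141 × 50 × 12 × 28.235 × 6 = 1.4332 × 10^7
Final = 1.00 mg/mL / 1.4332 × 10^7 = 6.977 × 10^-8 mg/mL = 0.0698 ng/mL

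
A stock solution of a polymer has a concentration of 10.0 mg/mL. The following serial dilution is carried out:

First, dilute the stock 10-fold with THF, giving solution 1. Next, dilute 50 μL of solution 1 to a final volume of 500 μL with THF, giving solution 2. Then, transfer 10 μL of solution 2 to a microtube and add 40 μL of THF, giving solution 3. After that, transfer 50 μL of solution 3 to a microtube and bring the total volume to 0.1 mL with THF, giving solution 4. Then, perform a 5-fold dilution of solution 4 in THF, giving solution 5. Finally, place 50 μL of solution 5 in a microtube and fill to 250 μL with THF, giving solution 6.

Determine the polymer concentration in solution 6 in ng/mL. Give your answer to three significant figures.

Step 1: 10-fold → factor 10
Step 2: 50 μL brought to 500 μL → factor 500/50 = 10
Step 3: 10 μL + 40 μL = 50 μL total → factor 50/10 = 5
Step 4: 50 μL brought to 0.1 mL → factor 100/50 = 2
Step 5: 5-fold → factor 5
Step 6: 50 μL brought to 250 μL → factor 250/50 = 5
Overall dilution factor = 10 × 10 × 5 × 2 × 5 × 5 = 25000
Final = 10.0 mg/mL / 25000 = 0.0004000 mg/mL = 400 ng/mL

400 ng/mL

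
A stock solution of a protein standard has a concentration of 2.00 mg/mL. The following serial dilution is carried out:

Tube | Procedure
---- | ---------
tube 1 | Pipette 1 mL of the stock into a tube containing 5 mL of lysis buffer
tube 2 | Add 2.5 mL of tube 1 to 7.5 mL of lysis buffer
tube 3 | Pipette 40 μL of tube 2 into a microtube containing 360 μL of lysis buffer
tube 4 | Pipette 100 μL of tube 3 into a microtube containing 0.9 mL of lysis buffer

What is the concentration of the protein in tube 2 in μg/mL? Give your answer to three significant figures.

Step 1: 1 mL + 5 mL = 6 mL total → factor 6/1 = 6
Step 2: 2.5 mL + 7.5 mL = 10 mL total → factor 10/2.5 = 4
Dilution factor through tube 2 = 6 × 4 = 24
[tube 2] = 2.00 mg/mL / 24 = 0.08333 mg/mL = 83.3 μg/mL

83.3 μg/mL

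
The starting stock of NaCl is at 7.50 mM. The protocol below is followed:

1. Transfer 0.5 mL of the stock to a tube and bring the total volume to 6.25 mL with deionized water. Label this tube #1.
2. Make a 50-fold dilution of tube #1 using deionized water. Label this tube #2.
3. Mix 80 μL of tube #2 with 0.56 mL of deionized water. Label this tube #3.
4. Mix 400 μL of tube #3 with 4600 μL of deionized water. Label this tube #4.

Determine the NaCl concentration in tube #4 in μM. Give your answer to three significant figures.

0.120 μM

Step 1: 0.5 mL brought to 6.25 mL → factor 6.25/0.5 = 12.5
Step 2: 50-fold → factor 50
Step 3: 80 μL + 0.56 mL = 640 μL total → factor 640/80 = 8
Step 4: 400 μL + 4600 μL = 5000 μL total → factor 5000/400 = 12.5
Overall dilution factor = 12.5 × 50 × 8 × 12.5 = 62500
Final = 7.50 mM / 62500 = 0.0001200 mM = 0.120 μM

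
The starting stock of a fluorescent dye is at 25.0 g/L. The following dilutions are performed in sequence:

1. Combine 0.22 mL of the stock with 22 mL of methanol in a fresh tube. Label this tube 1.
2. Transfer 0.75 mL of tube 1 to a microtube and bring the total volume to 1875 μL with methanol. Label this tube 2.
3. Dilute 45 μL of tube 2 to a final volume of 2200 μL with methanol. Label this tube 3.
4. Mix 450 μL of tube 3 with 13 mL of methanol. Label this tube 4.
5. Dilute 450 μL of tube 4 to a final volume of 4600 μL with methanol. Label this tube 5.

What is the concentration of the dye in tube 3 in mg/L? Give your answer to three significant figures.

Step 1: 0.22 mL + 22 mL = 22.22 mL total → factor 22.22/0.22 = 101
Step 2: 0.75 mL brought to 1875 μL → factor 1.875/0.75 = 2.5
Step 3: 45 μL brought to 2200 μL → factor 2200/45 = 48.889
Dilution factor through tube 3 = 101 × 2.5 × 48.889 = 12344
[tube 3] = 25.0 g/L / 12344 = 0.002025 g/L = 2.03 mg/L

2.03 mg/L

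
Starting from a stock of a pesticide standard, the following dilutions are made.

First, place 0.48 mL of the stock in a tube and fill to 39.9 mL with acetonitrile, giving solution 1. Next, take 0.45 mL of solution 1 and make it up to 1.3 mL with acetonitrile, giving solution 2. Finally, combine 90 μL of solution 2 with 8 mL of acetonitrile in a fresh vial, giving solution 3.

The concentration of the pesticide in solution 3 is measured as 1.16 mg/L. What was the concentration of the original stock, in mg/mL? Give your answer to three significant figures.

Step 1: 0.48 mL brought to 39.9 mL → factor 39.9/0.48 = 83.125
Step 2: 0.45 mL brought to 1.3 mL → factor 1.3/0.45 = 2.8889
Step 3: 90 μL + 8 mL = 8090 μL total → factor 8090/90 = 89.889
Overall dilution factor = 83.125 × 2.8889 × 89.889 = 21586
Stock = 1.16 mg/L × 21586 = 2.504 × 10^4 mg/L = 25.0 mg/mL

25.0 mg/mL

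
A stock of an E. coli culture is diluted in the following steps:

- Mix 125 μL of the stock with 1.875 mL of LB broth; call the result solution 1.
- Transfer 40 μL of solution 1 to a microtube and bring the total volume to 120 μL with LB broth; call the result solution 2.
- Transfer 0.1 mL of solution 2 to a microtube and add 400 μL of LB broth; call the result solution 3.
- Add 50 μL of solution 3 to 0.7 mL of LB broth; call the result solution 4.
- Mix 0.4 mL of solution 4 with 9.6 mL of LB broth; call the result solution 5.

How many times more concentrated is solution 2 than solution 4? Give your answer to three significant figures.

75.0

Step 1: 125 μL + 1.875 mL = 2000 μL total → factor 2000/125 = 16
Step 2: 40 μL brought to 120 μL → factor 120/40 = 3
Step 3: 0.1 mL + 400 μL = 0.5 mL total → factor 0.5/0.1 = 5
Step 4: 50 μL + 0.7 mL = 750 μL total → factor 750/50 = 15
Dilution factor to solution 2 = 48; to solution 4 = 3600
[solution 2]/[solution 4] = (factor to solution 4)/(factor to solution 2) = 3600/48 = 75.0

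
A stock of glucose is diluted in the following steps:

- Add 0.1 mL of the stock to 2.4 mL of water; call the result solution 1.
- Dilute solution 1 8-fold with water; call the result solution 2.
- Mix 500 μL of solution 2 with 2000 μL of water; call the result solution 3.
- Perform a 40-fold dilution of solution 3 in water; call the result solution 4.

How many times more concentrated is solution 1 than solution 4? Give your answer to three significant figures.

Step 1: 0.1 mL + 2.4 mL = 2.5 mL total → factor 2.5/0.1 = 25
Step 2: 8-fold → factor 8
Step 3: 500 μL + 2000 μL = 2500 μL total → factor 2500/500 = 5
Step 4: 40-fold → factor 40
Dilution factor to solution 1 = 25; to solution 4 = 40000
[solution 1]/[solution 4] = (factor to solution 4)/(factor to solution 1) = 40000/25 = 1.60 × 10^3

1.60 × 10^3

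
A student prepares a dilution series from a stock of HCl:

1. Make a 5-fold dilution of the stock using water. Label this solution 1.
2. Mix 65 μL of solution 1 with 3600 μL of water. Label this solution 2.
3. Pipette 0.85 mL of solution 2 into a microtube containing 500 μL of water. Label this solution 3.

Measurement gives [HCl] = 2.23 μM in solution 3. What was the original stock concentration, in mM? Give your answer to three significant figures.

Step 1: 5-fold → factor 5
Step 2: 65 μL + 3600 μL = 3665 μL total → factor 3665/65 = 56.385
Step 3: 0.85 mL + 500 μL = 1.35 mL total → factor 1.35/0.85 = 1.5882
Overall dilution factor = 5 × 56.385 × 1.5882 = 447.76
Stock = 2.23 μM × 447.76 = 998.5 μM = 0.999 mM

0.999 mM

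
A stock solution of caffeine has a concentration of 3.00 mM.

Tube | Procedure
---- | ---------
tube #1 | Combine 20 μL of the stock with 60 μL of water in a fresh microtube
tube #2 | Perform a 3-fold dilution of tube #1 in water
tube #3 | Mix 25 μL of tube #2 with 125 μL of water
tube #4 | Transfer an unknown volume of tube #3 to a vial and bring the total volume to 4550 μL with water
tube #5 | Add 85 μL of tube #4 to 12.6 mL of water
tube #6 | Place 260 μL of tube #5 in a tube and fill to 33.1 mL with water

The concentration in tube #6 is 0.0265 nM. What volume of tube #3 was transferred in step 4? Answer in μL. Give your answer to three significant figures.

55.0 μL

Step 1: 20 μL + 60 μL = 80 μL total → factor 80/20 = 4
Step 2: 3-fold → factor 3
Step 3: 25 μL + 125 μL = 150 μL total → factor 150/25 = 6
Step 4: v brought to 4550 μL → factor = 4550 μL/v
Step 5: 85 μL + 12.6 mL = 12685 μL total → factor 12685/85 = 149.24
Step 6: 260 μL brought to 33.1 mL → factor 33100/260 = 127.31
Product of known-step factors = 1.3679 × 10^6
Overall factor = 3.00 mM / (0.0265 nM) = 1.1321 × 10^8
Step-4 factor = 1.1321 × 10^8 / 1.3679 × 10^6 = 82.759
v = 4550 μL / 82.759 = 55.0 μL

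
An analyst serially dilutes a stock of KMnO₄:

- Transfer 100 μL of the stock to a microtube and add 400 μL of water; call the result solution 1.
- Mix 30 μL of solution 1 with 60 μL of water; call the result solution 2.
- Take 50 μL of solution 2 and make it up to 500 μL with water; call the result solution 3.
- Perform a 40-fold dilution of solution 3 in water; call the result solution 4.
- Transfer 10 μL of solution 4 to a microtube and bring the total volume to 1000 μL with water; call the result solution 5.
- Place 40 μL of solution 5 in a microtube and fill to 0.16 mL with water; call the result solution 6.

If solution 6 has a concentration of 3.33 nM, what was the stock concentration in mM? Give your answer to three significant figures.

Step 1: 100 μL + 400 μL = 500 μL total → factor 500/100 = 5
Step 2: 30 μL + 60 μL = 90 μL total → factor 90/30 = 3
Step 3: 50 μL brought to 500 μL → factor 500/50 = 10
Step 4: 40-fold → factor 40
Step 5: 10 μL brought to 1000 μL → factor 1000/10 = 100
Step 6: 40 μL brought to 0.16 mL → factor 160/40 = 4
Overall dilution factor = 5 × 3 × 10 × 40 × 100 × 4 = 2.4 × 10^6
Stock = 3.33 nM × 2.4 × 10^6 = 7.992 × 10^6 nM = 7.99 mM

7.99 mM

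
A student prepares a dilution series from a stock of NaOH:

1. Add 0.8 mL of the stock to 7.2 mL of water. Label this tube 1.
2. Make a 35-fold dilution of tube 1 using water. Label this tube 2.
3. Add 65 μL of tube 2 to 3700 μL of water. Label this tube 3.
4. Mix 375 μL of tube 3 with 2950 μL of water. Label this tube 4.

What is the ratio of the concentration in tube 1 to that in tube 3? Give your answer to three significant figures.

Step 1: 0.8 mL + 7.2 mL = 8 mL total → factor 8/0.8 = 10
Step 2: 35-fold → factor 35
Step 3: 65 μL + 3700 μL = 3765 μL total → factor 3765/65 = 57.923
Dilution factor to tube 1 = 10; to tube 3 = 20273
[tube 1]/[tube 3] = (factor to tube 3)/(factor to tube 1) = 20273/10 = 2.03 × 10^3

2.03 × 10^3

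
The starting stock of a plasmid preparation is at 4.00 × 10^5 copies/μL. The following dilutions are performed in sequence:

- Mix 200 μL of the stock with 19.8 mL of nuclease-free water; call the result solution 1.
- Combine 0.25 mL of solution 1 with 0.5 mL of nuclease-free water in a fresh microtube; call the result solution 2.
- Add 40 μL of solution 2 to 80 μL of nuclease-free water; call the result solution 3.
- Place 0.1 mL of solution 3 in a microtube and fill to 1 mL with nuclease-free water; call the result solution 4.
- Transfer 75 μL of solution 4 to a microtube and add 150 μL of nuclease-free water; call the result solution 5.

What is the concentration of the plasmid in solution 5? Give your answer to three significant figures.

Step 1: 200 μL + 19.8 mL = 20000 μL total → factor 20000/200 = 100
Step 2: 0.25 mL + 0.5 mL = 0.75 mL total → factor 0.75/0.25 = 3
Step 3: 40 μL + 80 μL = 120 μL total → factor 120/40 = 3
Step 4: 0.1 mL brought to 1 mL → factor 1/0.1 = 10
Step 5: 75 μL + 150 μL = 225 μL total → factor 225/75 = 3
Overall dilution factor = 100 × 3 × 3 × 10 × 3 = 27000
Final = 4.00 × 10^5 copies/μL / 27000 = 14.8 copies/μL

14.8 copies/μL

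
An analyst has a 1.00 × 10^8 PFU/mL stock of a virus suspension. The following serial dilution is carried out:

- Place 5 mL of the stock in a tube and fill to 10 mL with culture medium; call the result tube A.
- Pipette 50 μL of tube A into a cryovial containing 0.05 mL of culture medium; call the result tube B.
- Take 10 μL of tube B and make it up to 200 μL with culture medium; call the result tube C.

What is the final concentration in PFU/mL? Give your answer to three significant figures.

1.25 × 10^6 PFU/mL

Step 1: 5 mL brought to 10 mL → factor 10/5 = 2
Step 2: 50 μL + 0.05 mL = 100 μL total → factor 100/50 = 2
Step 3: 10 μL brought to 200 μL → factor 200/10 = 20
Overall dilution factor = 2 × 2 × 20 = 80
Final = 1.00 × 10^8 PFU/mL / 80 = 1.25 × 10^6 PFU/mL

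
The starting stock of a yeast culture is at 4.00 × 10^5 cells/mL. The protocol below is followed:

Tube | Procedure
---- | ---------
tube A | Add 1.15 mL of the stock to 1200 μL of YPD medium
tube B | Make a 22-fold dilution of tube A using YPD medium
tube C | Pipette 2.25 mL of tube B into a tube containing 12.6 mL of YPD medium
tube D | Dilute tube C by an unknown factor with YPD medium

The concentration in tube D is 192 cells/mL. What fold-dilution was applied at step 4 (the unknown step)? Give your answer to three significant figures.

Step 1: 1.15 mL + 1200 μL = 2.35 mL total → factor 2.35/1.15 = 2.0435
Step 2: 22-fold → factor 22
Step 3: 2.25 mL + 12.6 mL = 14.85 mL total → factor 14.85/2.25 = 6.6
Step 4: unknown factor x
Product of known-step factors = 296.71
Overall factor = 4.00 × 10^5 cells/mL / (192 cells/mL) = 2083.3
x = 2083.3 / 296.71 = 7.02

7.02-fold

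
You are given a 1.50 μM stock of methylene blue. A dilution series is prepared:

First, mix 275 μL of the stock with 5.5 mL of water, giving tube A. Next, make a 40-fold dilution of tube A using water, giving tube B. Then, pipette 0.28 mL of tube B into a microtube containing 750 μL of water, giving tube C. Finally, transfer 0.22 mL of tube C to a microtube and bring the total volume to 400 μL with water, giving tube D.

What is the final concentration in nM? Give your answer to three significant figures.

0.267 nM

Step 1: 275 μL + 5.5 mL = 5775 μL total → factor 5775/275 = 21
Step 2: 40-fold → factor 40
Step 3: 0.28 mL + 750 μL = 1.03 mL total → factor 1.03/0.28 = 3.6786
Step 4: 0.22 mL brought to 400 μL → factor 0.4/0.22 = 1.8182
Overall dilution factor = 21 × 40 × 3.6786 × 1.8182 = 5618.2
Final = 1.50 μM / 5618.2 = 0.0002670 μM = 0.267 nM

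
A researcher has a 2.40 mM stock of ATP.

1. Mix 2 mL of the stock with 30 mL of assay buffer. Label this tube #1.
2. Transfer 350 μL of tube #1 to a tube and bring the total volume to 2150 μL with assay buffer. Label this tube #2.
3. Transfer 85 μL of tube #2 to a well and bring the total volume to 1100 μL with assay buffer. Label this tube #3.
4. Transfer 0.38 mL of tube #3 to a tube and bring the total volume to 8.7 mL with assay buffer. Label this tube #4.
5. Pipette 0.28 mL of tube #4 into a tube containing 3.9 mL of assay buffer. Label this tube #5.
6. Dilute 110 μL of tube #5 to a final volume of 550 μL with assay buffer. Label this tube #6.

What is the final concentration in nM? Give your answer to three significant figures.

Step 1: 2 mL + 30 mL = 32 mL total → factor 32/2 = 16
Step 2: 350 μL brought to 2150 μL → factor 2150/350 = 6.1429
Step 3: 85 μL brought to 1100 μL → factor 1100/85 = 12.941
Step 4: 0.38 mL brought to 8.7 mL → factor 8.7/0.38 = 22.895
Step 5: 0.28 mL + 3.9 mL = 4.18 mL total → factor 4.18/0.28 = 14.929
Step 6: 110 μL brought to 550 μL → factor 550/110 = 5
Overall dilution factor = 16 × 6.1429 × 12.941 × 22.895 × 14.929 × 5 = 2.1736 × 10^6
Final = 2.40 mM / 2.1736 × 10^6 = 1.104 × 10^-6 mM = 1.10 nM

1.10 nM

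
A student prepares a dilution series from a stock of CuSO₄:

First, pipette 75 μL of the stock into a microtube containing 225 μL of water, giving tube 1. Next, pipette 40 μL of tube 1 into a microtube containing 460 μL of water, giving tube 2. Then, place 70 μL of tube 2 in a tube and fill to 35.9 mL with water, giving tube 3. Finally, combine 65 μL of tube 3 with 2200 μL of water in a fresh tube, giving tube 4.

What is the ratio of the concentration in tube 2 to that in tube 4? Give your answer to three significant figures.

1.79 × 10^4

Step 1: 75 μL + 225 μL = 300 μL total → factor 300/75 = 4
Step 2: 40 μL + 460 μL = 500 μL total → factor 500/40 = 12.5
Step 3: 70 μL brought to 35.9 mL → factor 35900/70 = 512.86
Step 4: 65 μL + 2200 μL = 2265 μL total → factor 2265/65 = 34.846
Dilution factor to tube 2 = 50; to tube 4 = 8.9355 × 10^5
[tube 2]/[tube 4] = (factor to tube 4)/(factor to tube 2) = 8.9355 × 10^5/50 = 1.79 × 10^4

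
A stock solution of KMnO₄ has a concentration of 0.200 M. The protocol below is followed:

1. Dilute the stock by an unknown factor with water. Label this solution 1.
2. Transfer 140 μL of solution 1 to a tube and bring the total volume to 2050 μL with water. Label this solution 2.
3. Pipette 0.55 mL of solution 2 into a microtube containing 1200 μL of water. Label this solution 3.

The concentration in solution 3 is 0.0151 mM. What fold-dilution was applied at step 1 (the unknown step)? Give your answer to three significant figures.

Step 1: unknown factor x
Step 2: 140 μL brought to 2050 μL → factor 2050/140 = 14.643
Step 3: 0.55 mL + 1200 μL = 1.75 mL total → factor 1.75/0.55 = 3.1818
Product of known-step factors = 46.591
Overall factor = 0.200 M / (0.0151 mM) = 13245
x = 13245 / 46.591 = 284

284-fold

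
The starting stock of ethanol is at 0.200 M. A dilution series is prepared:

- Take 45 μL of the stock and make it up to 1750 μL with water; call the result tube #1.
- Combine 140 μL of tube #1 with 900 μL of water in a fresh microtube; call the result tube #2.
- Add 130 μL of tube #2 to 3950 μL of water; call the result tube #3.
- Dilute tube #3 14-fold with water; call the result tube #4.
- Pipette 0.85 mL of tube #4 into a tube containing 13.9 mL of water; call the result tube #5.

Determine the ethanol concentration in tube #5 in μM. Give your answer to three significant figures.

Step 1: 45 μL brought to 1750 μL → factor 1750/45 = 38.889
Step 2: 140 μL + 900 μL = 1040 μL total → factor 1040/140 = 7.4286
Step 3: 130 μL + 3950 μL = 4080 μL total → factor 4080/130 = 31.385
Step 4: 14-fold → factor 14
Step 5: 0.85 mL + 13.9 mL = 14.75 mL total → factor 14.75/0.85 = 17.353
Overall dilution factor = 38.889 × 7.4286 × 31.385 × 14 × 17.353 = 2.2027 × 10^6
Final = 0.200 M / 2.2027 × 10^6 = 9.080 × 10^-8 M = 0.0908 μM

0.0908 μM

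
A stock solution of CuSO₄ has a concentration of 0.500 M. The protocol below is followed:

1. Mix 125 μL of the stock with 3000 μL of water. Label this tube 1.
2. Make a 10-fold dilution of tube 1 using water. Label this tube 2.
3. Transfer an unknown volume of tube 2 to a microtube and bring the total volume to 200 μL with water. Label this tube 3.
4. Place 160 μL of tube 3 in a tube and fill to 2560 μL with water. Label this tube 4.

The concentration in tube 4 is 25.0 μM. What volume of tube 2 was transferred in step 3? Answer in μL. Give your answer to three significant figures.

40.0 μL

Step 1: 125 μL + 3000 μL = 3125 μL total → factor 3125/125 = 25
Step 2: 10-fold → factor 10
Step 3: v brought to 200 μL → factor = 200 μL/v
Step 4: 160 μL brought to 2560 μL → factor 2560/160 = 16
Product of known-step factors = 4000
Overall factor = 0.500 M / (25.0 μM) = 20000
Step-3 factor = 20000 / 4000 = 5
v = 200 μL / 5 = 40.0 μL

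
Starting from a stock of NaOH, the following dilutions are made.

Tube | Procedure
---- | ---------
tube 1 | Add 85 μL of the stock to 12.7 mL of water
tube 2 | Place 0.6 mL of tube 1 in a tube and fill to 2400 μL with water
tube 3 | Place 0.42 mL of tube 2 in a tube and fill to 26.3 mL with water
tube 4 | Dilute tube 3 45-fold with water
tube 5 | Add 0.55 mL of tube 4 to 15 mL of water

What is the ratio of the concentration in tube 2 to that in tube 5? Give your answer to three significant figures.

7.97 × 10^4

Step 1: 85 μL + 12.7 mL = 12785 μL total → factor 12785/85 = 150.41
Step 2: 0.6 mL brought to 2400 μL → factor 2.4/0.6 = 4
Step 3: 0.42 mL brought to 26.3 mL → factor 26.3/0.42 = 62.619
Step 4: 45-fold → factor 45
Step 5: 0.55 mL + 15 mL = 15.55 mL total → factor 15.55/0.55 = 28.273
Dilution factor to tube 2 = 601.65; to tube 5 = 4.7932 × 10^7
[tube 2]/[tube 5] = (factor to tube 5)/(factor to tube 2) = 4.7932 × 10^7/601.65 = 7.97 × 10^4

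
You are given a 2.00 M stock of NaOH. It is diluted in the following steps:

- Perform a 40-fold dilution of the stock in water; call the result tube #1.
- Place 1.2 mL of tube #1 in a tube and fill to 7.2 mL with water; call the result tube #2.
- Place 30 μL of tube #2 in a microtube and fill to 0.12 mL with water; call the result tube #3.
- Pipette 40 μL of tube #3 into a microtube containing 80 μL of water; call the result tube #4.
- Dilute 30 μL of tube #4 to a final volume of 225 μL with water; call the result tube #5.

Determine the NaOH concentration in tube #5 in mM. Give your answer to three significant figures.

0.0926 mM

Step 1: 40-fold → factor 40
Step 2: 1.2 mL brought to 7.2 mL → factor 7.2/1.2 = 6
Step 3: 30 μL brought to 0.12 mL → factor 120/30 = 4
Step 4: 40 μL + 80 μL = 120 μL total → factor 120/40 = 3
Step 5: 30 μL brought to 225 μL → factor 225/30 = 7.5
Overall dilution factor = 40 × 6 × 4 × 3 × 7.5 = 21600
Final = 2.00 M / 21600 = 9.259 × 10^-5 M = 0.0926 mM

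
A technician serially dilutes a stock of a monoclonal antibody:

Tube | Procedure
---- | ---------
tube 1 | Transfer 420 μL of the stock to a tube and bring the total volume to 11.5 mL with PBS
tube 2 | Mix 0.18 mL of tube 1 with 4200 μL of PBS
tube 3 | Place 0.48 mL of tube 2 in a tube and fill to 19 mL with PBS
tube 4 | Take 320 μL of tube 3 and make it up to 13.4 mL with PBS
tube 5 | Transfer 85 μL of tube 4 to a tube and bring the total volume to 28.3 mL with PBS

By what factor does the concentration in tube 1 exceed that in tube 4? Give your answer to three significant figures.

4.03 × 10^4

Step 1: 420 μL brought to 11.5 mL → factor 11500/420 = 27.381
Step 2: 0.18 mL + 4200 μL = 4.38 mL total → factor 4.38/0.18 = 24.333
Step 3: 0.48 mL brought to 19 mL → factor 19/0.48 = 39.583
Step 4: 320 μL brought to 13.4 mL → factor 13400/320 = 41.875
Dilution factor to tube 1 = 27.381; to tube 4 = 1.1044 × 10^6
[tube 1]/[tube 4] = (factor to tube 4)/(factor to tube 1) = 1.1044 × 10^6/27.381 = 4.03 × 10^4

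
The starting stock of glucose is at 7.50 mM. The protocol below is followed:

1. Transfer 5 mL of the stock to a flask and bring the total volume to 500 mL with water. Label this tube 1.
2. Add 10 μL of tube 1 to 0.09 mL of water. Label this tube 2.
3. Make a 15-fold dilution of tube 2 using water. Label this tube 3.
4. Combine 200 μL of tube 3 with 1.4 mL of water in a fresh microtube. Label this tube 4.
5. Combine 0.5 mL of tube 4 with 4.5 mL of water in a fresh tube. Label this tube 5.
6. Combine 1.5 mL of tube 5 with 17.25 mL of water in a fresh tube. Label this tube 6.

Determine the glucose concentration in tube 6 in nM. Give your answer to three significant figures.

Step 1: 5 mL brought to 500 mL → factor 500/5 = 100
Step 2: 10 μL + 0.09 mL = 100 μL total → factor 100/10 = 10
Step 3: 15-fold → factor 15
Step 4: 200 μL + 1.4 mL = 1600 μL total → factor 1600/200 = 8
Step 5: 0.5 mL + 4.5 mL = 5 mL total → factor 5/0.5 = 10
Step 6: 1.5 mL + 17.25 mL = 18.75 mL total → factor 18.75/1.5 = 12.5
Overall dilution factor = 100 × 10 × 15 × 8 × 10 × 12.5 = 1.5 × 10^7
Final = 7.50 mM / 1.5 × 10^7 = 5.000 × 10^-7 mM = 0.500 nM

0.500 nM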